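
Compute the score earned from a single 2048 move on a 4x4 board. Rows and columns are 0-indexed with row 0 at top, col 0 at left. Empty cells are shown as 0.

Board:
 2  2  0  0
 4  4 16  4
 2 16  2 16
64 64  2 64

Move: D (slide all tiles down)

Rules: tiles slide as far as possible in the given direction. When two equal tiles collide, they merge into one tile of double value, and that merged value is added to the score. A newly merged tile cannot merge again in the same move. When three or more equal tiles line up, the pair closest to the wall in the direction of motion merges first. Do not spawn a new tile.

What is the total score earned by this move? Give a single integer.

Slide down:
col 0: [2, 4, 2, 64] -> [2, 4, 2, 64]  score +0 (running 0)
col 1: [2, 4, 16, 64] -> [2, 4, 16, 64]  score +0 (running 0)
col 2: [0, 16, 2, 2] -> [0, 0, 16, 4]  score +4 (running 4)
col 3: [0, 4, 16, 64] -> [0, 4, 16, 64]  score +0 (running 4)
Board after move:
 2  2  0  0
 4  4  0  4
 2 16 16 16
64 64  4 64

Answer: 4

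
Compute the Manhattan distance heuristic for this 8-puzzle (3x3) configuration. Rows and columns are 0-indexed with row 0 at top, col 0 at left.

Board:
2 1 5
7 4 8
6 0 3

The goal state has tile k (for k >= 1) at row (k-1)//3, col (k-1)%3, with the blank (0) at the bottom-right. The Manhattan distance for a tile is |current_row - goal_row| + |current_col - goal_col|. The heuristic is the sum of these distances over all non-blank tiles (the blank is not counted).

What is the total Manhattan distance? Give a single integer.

Answer: 13

Derivation:
Tile 2: at (0,0), goal (0,1), distance |0-0|+|0-1| = 1
Tile 1: at (0,1), goal (0,0), distance |0-0|+|1-0| = 1
Tile 5: at (0,2), goal (1,1), distance |0-1|+|2-1| = 2
Tile 7: at (1,0), goal (2,0), distance |1-2|+|0-0| = 1
Tile 4: at (1,1), goal (1,0), distance |1-1|+|1-0| = 1
Tile 8: at (1,2), goal (2,1), distance |1-2|+|2-1| = 2
Tile 6: at (2,0), goal (1,2), distance |2-1|+|0-2| = 3
Tile 3: at (2,2), goal (0,2), distance |2-0|+|2-2| = 2
Sum: 1 + 1 + 2 + 1 + 1 + 2 + 3 + 2 = 13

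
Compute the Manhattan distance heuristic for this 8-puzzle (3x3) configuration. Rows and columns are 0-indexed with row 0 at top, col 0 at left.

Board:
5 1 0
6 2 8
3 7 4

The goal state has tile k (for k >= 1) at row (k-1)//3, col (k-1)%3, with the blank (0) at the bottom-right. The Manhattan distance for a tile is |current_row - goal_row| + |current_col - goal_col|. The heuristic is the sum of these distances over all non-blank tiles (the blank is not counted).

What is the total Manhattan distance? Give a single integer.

Tile 5: at (0,0), goal (1,1), distance |0-1|+|0-1| = 2
Tile 1: at (0,1), goal (0,0), distance |0-0|+|1-0| = 1
Tile 6: at (1,0), goal (1,2), distance |1-1|+|0-2| = 2
Tile 2: at (1,1), goal (0,1), distance |1-0|+|1-1| = 1
Tile 8: at (1,2), goal (2,1), distance |1-2|+|2-1| = 2
Tile 3: at (2,0), goal (0,2), distance |2-0|+|0-2| = 4
Tile 7: at (2,1), goal (2,0), distance |2-2|+|1-0| = 1
Tile 4: at (2,2), goal (1,0), distance |2-1|+|2-0| = 3
Sum: 2 + 1 + 2 + 1 + 2 + 4 + 1 + 3 = 16

Answer: 16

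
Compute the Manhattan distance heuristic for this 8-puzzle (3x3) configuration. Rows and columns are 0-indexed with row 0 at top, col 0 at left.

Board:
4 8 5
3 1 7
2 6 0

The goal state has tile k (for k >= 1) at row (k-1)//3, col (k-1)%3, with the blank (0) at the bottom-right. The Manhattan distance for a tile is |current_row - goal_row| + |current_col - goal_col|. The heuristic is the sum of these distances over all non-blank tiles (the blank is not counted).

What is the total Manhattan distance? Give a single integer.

Answer: 18

Derivation:
Tile 4: at (0,0), goal (1,0), distance |0-1|+|0-0| = 1
Tile 8: at (0,1), goal (2,1), distance |0-2|+|1-1| = 2
Tile 5: at (0,2), goal (1,1), distance |0-1|+|2-1| = 2
Tile 3: at (1,0), goal (0,2), distance |1-0|+|0-2| = 3
Tile 1: at (1,1), goal (0,0), distance |1-0|+|1-0| = 2
Tile 7: at (1,2), goal (2,0), distance |1-2|+|2-0| = 3
Tile 2: at (2,0), goal (0,1), distance |2-0|+|0-1| = 3
Tile 6: at (2,1), goal (1,2), distance |2-1|+|1-2| = 2
Sum: 1 + 2 + 2 + 3 + 2 + 3 + 3 + 2 = 18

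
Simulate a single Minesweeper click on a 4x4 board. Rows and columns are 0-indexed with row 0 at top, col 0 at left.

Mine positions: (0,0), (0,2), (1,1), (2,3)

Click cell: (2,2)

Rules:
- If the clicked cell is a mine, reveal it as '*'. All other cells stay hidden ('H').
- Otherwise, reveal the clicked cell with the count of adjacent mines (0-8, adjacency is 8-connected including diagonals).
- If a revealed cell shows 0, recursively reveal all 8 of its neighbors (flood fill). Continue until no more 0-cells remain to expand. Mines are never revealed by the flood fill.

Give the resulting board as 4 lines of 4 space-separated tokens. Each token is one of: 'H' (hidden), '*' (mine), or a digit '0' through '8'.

H H H H
H H H H
H H 2 H
H H H H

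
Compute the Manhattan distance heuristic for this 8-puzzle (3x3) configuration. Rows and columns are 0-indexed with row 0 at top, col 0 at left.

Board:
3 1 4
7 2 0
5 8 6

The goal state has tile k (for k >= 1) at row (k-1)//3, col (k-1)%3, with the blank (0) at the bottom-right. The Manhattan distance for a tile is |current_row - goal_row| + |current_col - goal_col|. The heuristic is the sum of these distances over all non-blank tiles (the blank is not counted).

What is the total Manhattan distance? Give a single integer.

Tile 3: at (0,0), goal (0,2), distance |0-0|+|0-2| = 2
Tile 1: at (0,1), goal (0,0), distance |0-0|+|1-0| = 1
Tile 4: at (0,2), goal (1,0), distance |0-1|+|2-0| = 3
Tile 7: at (1,0), goal (2,0), distance |1-2|+|0-0| = 1
Tile 2: at (1,1), goal (0,1), distance |1-0|+|1-1| = 1
Tile 5: at (2,0), goal (1,1), distance |2-1|+|0-1| = 2
Tile 8: at (2,1), goal (2,1), distance |2-2|+|1-1| = 0
Tile 6: at (2,2), goal (1,2), distance |2-1|+|2-2| = 1
Sum: 2 + 1 + 3 + 1 + 1 + 2 + 0 + 1 = 11

Answer: 11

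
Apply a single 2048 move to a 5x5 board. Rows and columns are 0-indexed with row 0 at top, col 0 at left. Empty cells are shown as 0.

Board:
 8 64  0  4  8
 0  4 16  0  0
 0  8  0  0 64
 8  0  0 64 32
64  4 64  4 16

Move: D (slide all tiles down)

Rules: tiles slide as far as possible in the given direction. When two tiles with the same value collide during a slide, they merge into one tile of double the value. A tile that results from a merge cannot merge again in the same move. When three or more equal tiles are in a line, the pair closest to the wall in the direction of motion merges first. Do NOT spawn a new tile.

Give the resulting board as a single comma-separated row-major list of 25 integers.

Answer: 0, 0, 0, 0, 0, 0, 64, 0, 0, 8, 0, 4, 0, 4, 64, 16, 8, 16, 64, 32, 64, 4, 64, 4, 16

Derivation:
Slide down:
col 0: [8, 0, 0, 8, 64] -> [0, 0, 0, 16, 64]
col 1: [64, 4, 8, 0, 4] -> [0, 64, 4, 8, 4]
col 2: [0, 16, 0, 0, 64] -> [0, 0, 0, 16, 64]
col 3: [4, 0, 0, 64, 4] -> [0, 0, 4, 64, 4]
col 4: [8, 0, 64, 32, 16] -> [0, 8, 64, 32, 16]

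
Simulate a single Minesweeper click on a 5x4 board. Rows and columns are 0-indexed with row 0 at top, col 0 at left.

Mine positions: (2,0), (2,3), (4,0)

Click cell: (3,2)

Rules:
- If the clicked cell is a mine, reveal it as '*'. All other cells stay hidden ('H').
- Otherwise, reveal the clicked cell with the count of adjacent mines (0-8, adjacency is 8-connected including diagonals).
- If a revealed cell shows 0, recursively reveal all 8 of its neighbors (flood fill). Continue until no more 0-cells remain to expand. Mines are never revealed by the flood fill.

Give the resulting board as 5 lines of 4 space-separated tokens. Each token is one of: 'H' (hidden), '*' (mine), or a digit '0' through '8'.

H H H H
H H H H
H H H H
H H 1 H
H H H H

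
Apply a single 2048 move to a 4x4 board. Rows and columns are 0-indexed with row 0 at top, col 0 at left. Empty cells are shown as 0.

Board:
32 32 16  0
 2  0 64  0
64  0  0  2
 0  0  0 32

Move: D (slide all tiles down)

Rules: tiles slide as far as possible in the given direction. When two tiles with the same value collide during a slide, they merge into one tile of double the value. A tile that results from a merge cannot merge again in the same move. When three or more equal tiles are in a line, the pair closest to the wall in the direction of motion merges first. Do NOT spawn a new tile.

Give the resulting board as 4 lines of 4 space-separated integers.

Slide down:
col 0: [32, 2, 64, 0] -> [0, 32, 2, 64]
col 1: [32, 0, 0, 0] -> [0, 0, 0, 32]
col 2: [16, 64, 0, 0] -> [0, 0, 16, 64]
col 3: [0, 0, 2, 32] -> [0, 0, 2, 32]

Answer:  0  0  0  0
32  0  0  0
 2  0 16  2
64 32 64 32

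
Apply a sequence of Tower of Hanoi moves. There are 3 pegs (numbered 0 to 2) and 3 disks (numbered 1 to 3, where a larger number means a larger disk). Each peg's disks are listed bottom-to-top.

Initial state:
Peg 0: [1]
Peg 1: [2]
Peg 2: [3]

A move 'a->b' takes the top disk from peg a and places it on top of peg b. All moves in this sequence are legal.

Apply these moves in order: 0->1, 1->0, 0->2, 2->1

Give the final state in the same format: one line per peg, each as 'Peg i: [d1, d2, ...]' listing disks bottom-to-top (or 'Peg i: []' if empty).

After move 1 (0->1):
Peg 0: []
Peg 1: [2, 1]
Peg 2: [3]

After move 2 (1->0):
Peg 0: [1]
Peg 1: [2]
Peg 2: [3]

After move 3 (0->2):
Peg 0: []
Peg 1: [2]
Peg 2: [3, 1]

After move 4 (2->1):
Peg 0: []
Peg 1: [2, 1]
Peg 2: [3]

Answer: Peg 0: []
Peg 1: [2, 1]
Peg 2: [3]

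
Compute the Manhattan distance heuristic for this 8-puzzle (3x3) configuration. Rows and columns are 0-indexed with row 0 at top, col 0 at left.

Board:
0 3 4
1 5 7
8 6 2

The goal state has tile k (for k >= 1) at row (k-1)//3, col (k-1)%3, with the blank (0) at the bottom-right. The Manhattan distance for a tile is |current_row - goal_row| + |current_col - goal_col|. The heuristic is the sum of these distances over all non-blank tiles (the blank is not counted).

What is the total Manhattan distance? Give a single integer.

Answer: 14

Derivation:
Tile 3: (0,1)->(0,2) = 1
Tile 4: (0,2)->(1,0) = 3
Tile 1: (1,0)->(0,0) = 1
Tile 5: (1,1)->(1,1) = 0
Tile 7: (1,2)->(2,0) = 3
Tile 8: (2,0)->(2,1) = 1
Tile 6: (2,1)->(1,2) = 2
Tile 2: (2,2)->(0,1) = 3
Sum: 1 + 3 + 1 + 0 + 3 + 1 + 2 + 3 = 14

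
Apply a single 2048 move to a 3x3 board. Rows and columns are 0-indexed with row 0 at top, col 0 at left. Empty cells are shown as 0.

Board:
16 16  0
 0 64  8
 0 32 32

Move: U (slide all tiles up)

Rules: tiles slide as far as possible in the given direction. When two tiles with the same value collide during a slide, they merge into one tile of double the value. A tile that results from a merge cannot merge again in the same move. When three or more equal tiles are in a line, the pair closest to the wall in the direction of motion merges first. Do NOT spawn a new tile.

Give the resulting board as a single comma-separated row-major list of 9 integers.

Answer: 16, 16, 8, 0, 64, 32, 0, 32, 0

Derivation:
Slide up:
col 0: [16, 0, 0] -> [16, 0, 0]
col 1: [16, 64, 32] -> [16, 64, 32]
col 2: [0, 8, 32] -> [8, 32, 0]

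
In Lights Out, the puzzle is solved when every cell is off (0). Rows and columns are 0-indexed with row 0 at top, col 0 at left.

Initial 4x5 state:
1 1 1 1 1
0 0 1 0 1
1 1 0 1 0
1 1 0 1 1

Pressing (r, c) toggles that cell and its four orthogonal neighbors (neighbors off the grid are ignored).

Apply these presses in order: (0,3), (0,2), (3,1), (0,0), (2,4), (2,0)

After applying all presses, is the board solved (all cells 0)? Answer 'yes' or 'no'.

After press 1 at (0,3):
1 1 0 0 0
0 0 1 1 1
1 1 0 1 0
1 1 0 1 1

After press 2 at (0,2):
1 0 1 1 0
0 0 0 1 1
1 1 0 1 0
1 1 0 1 1

After press 3 at (3,1):
1 0 1 1 0
0 0 0 1 1
1 0 0 1 0
0 0 1 1 1

After press 4 at (0,0):
0 1 1 1 0
1 0 0 1 1
1 0 0 1 0
0 0 1 1 1

After press 5 at (2,4):
0 1 1 1 0
1 0 0 1 0
1 0 0 0 1
0 0 1 1 0

After press 6 at (2,0):
0 1 1 1 0
0 0 0 1 0
0 1 0 0 1
1 0 1 1 0

Lights still on: 9

Answer: no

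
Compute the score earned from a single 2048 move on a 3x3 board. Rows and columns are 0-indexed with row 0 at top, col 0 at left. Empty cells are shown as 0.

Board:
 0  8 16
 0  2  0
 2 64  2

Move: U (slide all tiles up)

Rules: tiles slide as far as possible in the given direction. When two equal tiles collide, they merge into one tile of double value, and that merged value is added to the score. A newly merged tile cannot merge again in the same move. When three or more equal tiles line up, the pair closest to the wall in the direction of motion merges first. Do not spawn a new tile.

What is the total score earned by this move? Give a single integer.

Answer: 0

Derivation:
Slide up:
col 0: [0, 0, 2] -> [2, 0, 0]  score +0 (running 0)
col 1: [8, 2, 64] -> [8, 2, 64]  score +0 (running 0)
col 2: [16, 0, 2] -> [16, 2, 0]  score +0 (running 0)
Board after move:
 2  8 16
 0  2  2
 0 64  0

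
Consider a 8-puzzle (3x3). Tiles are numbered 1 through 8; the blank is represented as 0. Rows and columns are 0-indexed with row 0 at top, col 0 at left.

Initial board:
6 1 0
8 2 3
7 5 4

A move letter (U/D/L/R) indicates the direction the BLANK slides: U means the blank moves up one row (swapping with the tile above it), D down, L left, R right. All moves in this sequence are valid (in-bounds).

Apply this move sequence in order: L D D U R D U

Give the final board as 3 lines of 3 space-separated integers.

After move 1 (L):
6 0 1
8 2 3
7 5 4

After move 2 (D):
6 2 1
8 0 3
7 5 4

After move 3 (D):
6 2 1
8 5 3
7 0 4

After move 4 (U):
6 2 1
8 0 3
7 5 4

After move 5 (R):
6 2 1
8 3 0
7 5 4

After move 6 (D):
6 2 1
8 3 4
7 5 0

After move 7 (U):
6 2 1
8 3 0
7 5 4

Answer: 6 2 1
8 3 0
7 5 4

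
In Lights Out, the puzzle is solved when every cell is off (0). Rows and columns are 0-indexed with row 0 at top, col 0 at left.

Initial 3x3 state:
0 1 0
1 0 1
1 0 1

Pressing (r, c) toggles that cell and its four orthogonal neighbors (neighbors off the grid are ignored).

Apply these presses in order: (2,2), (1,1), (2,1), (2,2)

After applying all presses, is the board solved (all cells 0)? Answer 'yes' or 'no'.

After press 1 at (2,2):
0 1 0
1 0 0
1 1 0

After press 2 at (1,1):
0 0 0
0 1 1
1 0 0

After press 3 at (2,1):
0 0 0
0 0 1
0 1 1

After press 4 at (2,2):
0 0 0
0 0 0
0 0 0

Lights still on: 0

Answer: yes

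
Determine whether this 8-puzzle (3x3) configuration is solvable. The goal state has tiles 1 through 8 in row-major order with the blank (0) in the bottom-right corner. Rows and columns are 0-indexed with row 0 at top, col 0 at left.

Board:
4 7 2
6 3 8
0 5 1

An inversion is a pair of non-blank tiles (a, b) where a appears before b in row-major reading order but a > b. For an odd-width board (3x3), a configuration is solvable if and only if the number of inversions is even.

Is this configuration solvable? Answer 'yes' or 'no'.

Answer: yes

Derivation:
Inversions (pairs i<j in row-major order where tile[i] > tile[j] > 0): 16
16 is even, so the puzzle is solvable.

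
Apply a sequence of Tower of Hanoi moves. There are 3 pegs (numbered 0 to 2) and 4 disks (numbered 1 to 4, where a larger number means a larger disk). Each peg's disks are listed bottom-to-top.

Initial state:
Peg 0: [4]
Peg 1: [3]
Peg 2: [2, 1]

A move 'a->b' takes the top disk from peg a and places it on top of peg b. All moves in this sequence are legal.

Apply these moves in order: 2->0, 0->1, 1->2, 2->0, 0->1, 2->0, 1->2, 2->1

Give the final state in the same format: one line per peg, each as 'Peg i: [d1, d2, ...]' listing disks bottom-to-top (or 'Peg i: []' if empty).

Answer: Peg 0: [4, 2]
Peg 1: [3, 1]
Peg 2: []

Derivation:
After move 1 (2->0):
Peg 0: [4, 1]
Peg 1: [3]
Peg 2: [2]

After move 2 (0->1):
Peg 0: [4]
Peg 1: [3, 1]
Peg 2: [2]

After move 3 (1->2):
Peg 0: [4]
Peg 1: [3]
Peg 2: [2, 1]

After move 4 (2->0):
Peg 0: [4, 1]
Peg 1: [3]
Peg 2: [2]

After move 5 (0->1):
Peg 0: [4]
Peg 1: [3, 1]
Peg 2: [2]

After move 6 (2->0):
Peg 0: [4, 2]
Peg 1: [3, 1]
Peg 2: []

After move 7 (1->2):
Peg 0: [4, 2]
Peg 1: [3]
Peg 2: [1]

After move 8 (2->1):
Peg 0: [4, 2]
Peg 1: [3, 1]
Peg 2: []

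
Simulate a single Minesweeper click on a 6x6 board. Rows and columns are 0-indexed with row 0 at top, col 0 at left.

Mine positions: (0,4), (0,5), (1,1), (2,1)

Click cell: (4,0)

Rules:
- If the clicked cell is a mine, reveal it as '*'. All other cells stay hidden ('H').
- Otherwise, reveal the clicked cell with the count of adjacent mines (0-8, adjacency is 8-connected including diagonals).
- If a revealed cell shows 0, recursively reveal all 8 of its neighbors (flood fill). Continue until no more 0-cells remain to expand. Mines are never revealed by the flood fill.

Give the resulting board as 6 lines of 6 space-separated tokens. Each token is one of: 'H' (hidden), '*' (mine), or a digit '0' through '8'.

H H H H H H
H H 2 1 2 2
H H 2 0 0 0
1 1 1 0 0 0
0 0 0 0 0 0
0 0 0 0 0 0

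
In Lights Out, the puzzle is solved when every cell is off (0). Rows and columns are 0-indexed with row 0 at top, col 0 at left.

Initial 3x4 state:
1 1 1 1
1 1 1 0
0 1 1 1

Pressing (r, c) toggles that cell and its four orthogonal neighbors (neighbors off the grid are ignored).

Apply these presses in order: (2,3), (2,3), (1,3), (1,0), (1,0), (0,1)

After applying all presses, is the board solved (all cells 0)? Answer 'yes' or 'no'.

After press 1 at (2,3):
1 1 1 1
1 1 1 1
0 1 0 0

After press 2 at (2,3):
1 1 1 1
1 1 1 0
0 1 1 1

After press 3 at (1,3):
1 1 1 0
1 1 0 1
0 1 1 0

After press 4 at (1,0):
0 1 1 0
0 0 0 1
1 1 1 0

After press 5 at (1,0):
1 1 1 0
1 1 0 1
0 1 1 0

After press 6 at (0,1):
0 0 0 0
1 0 0 1
0 1 1 0

Lights still on: 4

Answer: no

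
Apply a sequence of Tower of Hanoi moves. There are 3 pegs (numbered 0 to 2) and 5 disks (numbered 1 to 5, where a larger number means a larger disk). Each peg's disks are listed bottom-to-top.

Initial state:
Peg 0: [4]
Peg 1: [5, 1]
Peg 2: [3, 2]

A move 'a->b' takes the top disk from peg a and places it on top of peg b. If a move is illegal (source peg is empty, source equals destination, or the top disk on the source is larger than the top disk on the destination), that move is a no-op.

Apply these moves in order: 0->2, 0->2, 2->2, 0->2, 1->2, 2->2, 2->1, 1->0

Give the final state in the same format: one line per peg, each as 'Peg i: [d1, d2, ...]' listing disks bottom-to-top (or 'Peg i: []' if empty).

After move 1 (0->2):
Peg 0: [4]
Peg 1: [5, 1]
Peg 2: [3, 2]

After move 2 (0->2):
Peg 0: [4]
Peg 1: [5, 1]
Peg 2: [3, 2]

After move 3 (2->2):
Peg 0: [4]
Peg 1: [5, 1]
Peg 2: [3, 2]

After move 4 (0->2):
Peg 0: [4]
Peg 1: [5, 1]
Peg 2: [3, 2]

After move 5 (1->2):
Peg 0: [4]
Peg 1: [5]
Peg 2: [3, 2, 1]

After move 6 (2->2):
Peg 0: [4]
Peg 1: [5]
Peg 2: [3, 2, 1]

After move 7 (2->1):
Peg 0: [4]
Peg 1: [5, 1]
Peg 2: [3, 2]

After move 8 (1->0):
Peg 0: [4, 1]
Peg 1: [5]
Peg 2: [3, 2]

Answer: Peg 0: [4, 1]
Peg 1: [5]
Peg 2: [3, 2]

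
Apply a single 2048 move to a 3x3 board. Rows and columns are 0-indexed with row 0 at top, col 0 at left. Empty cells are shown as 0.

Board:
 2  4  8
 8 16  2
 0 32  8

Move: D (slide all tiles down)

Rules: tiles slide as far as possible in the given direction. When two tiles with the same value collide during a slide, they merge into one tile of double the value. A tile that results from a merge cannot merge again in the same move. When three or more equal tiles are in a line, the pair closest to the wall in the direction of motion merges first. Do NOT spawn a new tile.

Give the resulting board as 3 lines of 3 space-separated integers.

Slide down:
col 0: [2, 8, 0] -> [0, 2, 8]
col 1: [4, 16, 32] -> [4, 16, 32]
col 2: [8, 2, 8] -> [8, 2, 8]

Answer:  0  4  8
 2 16  2
 8 32  8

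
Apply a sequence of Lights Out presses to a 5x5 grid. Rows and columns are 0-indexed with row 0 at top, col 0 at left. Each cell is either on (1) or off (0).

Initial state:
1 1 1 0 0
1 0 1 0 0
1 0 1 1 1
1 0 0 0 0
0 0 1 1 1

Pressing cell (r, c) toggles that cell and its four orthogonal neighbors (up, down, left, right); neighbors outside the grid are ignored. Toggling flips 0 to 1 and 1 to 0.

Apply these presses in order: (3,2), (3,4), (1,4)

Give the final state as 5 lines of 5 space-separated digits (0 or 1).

Answer: 1 1 1 0 1
1 0 1 1 1
1 0 0 1 1
1 1 1 0 1
0 0 0 1 0

Derivation:
After press 1 at (3,2):
1 1 1 0 0
1 0 1 0 0
1 0 0 1 1
1 1 1 1 0
0 0 0 1 1

After press 2 at (3,4):
1 1 1 0 0
1 0 1 0 0
1 0 0 1 0
1 1 1 0 1
0 0 0 1 0

After press 3 at (1,4):
1 1 1 0 1
1 0 1 1 1
1 0 0 1 1
1 1 1 0 1
0 0 0 1 0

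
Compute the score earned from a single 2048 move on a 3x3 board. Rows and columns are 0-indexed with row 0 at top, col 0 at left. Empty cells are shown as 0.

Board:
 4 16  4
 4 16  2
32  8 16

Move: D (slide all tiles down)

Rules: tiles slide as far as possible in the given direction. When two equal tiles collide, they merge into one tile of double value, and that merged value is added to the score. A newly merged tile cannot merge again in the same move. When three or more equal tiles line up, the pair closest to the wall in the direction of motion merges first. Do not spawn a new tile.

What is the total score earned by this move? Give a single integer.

Slide down:
col 0: [4, 4, 32] -> [0, 8, 32]  score +8 (running 8)
col 1: [16, 16, 8] -> [0, 32, 8]  score +32 (running 40)
col 2: [4, 2, 16] -> [4, 2, 16]  score +0 (running 40)
Board after move:
 0  0  4
 8 32  2
32  8 16

Answer: 40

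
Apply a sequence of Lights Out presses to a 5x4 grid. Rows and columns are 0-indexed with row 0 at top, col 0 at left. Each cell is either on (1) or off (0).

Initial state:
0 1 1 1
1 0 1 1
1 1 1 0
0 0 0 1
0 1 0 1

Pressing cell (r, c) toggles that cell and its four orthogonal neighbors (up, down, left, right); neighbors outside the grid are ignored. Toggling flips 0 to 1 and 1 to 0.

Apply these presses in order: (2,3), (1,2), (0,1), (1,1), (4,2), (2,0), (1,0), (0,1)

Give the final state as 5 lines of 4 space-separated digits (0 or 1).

After press 1 at (2,3):
0 1 1 1
1 0 1 0
1 1 0 1
0 0 0 0
0 1 0 1

After press 2 at (1,2):
0 1 0 1
1 1 0 1
1 1 1 1
0 0 0 0
0 1 0 1

After press 3 at (0,1):
1 0 1 1
1 0 0 1
1 1 1 1
0 0 0 0
0 1 0 1

After press 4 at (1,1):
1 1 1 1
0 1 1 1
1 0 1 1
0 0 0 0
0 1 0 1

After press 5 at (4,2):
1 1 1 1
0 1 1 1
1 0 1 1
0 0 1 0
0 0 1 0

After press 6 at (2,0):
1 1 1 1
1 1 1 1
0 1 1 1
1 0 1 0
0 0 1 0

After press 7 at (1,0):
0 1 1 1
0 0 1 1
1 1 1 1
1 0 1 0
0 0 1 0

After press 8 at (0,1):
1 0 0 1
0 1 1 1
1 1 1 1
1 0 1 0
0 0 1 0

Answer: 1 0 0 1
0 1 1 1
1 1 1 1
1 0 1 0
0 0 1 0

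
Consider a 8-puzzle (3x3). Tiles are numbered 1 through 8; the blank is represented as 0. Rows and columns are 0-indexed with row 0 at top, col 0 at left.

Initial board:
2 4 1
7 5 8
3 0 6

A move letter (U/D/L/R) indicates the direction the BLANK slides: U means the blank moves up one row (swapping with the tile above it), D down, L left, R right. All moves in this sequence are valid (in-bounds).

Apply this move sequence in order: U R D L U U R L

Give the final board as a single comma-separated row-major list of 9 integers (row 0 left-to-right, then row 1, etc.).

After move 1 (U):
2 4 1
7 0 8
3 5 6

After move 2 (R):
2 4 1
7 8 0
3 5 6

After move 3 (D):
2 4 1
7 8 6
3 5 0

After move 4 (L):
2 4 1
7 8 6
3 0 5

After move 5 (U):
2 4 1
7 0 6
3 8 5

After move 6 (U):
2 0 1
7 4 6
3 8 5

After move 7 (R):
2 1 0
7 4 6
3 8 5

After move 8 (L):
2 0 1
7 4 6
3 8 5

Answer: 2, 0, 1, 7, 4, 6, 3, 8, 5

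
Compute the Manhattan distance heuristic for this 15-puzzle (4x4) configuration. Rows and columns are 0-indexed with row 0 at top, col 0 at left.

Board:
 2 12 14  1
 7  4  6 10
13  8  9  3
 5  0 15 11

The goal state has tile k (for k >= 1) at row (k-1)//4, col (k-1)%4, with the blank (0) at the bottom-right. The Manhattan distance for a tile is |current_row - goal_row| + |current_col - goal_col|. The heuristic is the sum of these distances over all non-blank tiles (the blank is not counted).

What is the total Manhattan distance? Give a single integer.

Tile 2: at (0,0), goal (0,1), distance |0-0|+|0-1| = 1
Tile 12: at (0,1), goal (2,3), distance |0-2|+|1-3| = 4
Tile 14: at (0,2), goal (3,1), distance |0-3|+|2-1| = 4
Tile 1: at (0,3), goal (0,0), distance |0-0|+|3-0| = 3
Tile 7: at (1,0), goal (1,2), distance |1-1|+|0-2| = 2
Tile 4: at (1,1), goal (0,3), distance |1-0|+|1-3| = 3
Tile 6: at (1,2), goal (1,1), distance |1-1|+|2-1| = 1
Tile 10: at (1,3), goal (2,1), distance |1-2|+|3-1| = 3
Tile 13: at (2,0), goal (3,0), distance |2-3|+|0-0| = 1
Tile 8: at (2,1), goal (1,3), distance |2-1|+|1-3| = 3
Tile 9: at (2,2), goal (2,0), distance |2-2|+|2-0| = 2
Tile 3: at (2,3), goal (0,2), distance |2-0|+|3-2| = 3
Tile 5: at (3,0), goal (1,0), distance |3-1|+|0-0| = 2
Tile 15: at (3,2), goal (3,2), distance |3-3|+|2-2| = 0
Tile 11: at (3,3), goal (2,2), distance |3-2|+|3-2| = 2
Sum: 1 + 4 + 4 + 3 + 2 + 3 + 1 + 3 + 1 + 3 + 2 + 3 + 2 + 0 + 2 = 34

Answer: 34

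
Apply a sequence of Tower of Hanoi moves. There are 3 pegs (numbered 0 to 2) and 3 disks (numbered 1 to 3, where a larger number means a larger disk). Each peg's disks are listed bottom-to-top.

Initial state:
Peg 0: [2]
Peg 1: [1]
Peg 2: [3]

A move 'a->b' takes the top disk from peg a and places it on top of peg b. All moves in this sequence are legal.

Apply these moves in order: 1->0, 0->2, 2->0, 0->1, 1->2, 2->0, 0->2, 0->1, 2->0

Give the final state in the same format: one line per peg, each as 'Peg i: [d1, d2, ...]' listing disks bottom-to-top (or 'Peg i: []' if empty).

After move 1 (1->0):
Peg 0: [2, 1]
Peg 1: []
Peg 2: [3]

After move 2 (0->2):
Peg 0: [2]
Peg 1: []
Peg 2: [3, 1]

After move 3 (2->0):
Peg 0: [2, 1]
Peg 1: []
Peg 2: [3]

After move 4 (0->1):
Peg 0: [2]
Peg 1: [1]
Peg 2: [3]

After move 5 (1->2):
Peg 0: [2]
Peg 1: []
Peg 2: [3, 1]

After move 6 (2->0):
Peg 0: [2, 1]
Peg 1: []
Peg 2: [3]

After move 7 (0->2):
Peg 0: [2]
Peg 1: []
Peg 2: [3, 1]

After move 8 (0->1):
Peg 0: []
Peg 1: [2]
Peg 2: [3, 1]

After move 9 (2->0):
Peg 0: [1]
Peg 1: [2]
Peg 2: [3]

Answer: Peg 0: [1]
Peg 1: [2]
Peg 2: [3]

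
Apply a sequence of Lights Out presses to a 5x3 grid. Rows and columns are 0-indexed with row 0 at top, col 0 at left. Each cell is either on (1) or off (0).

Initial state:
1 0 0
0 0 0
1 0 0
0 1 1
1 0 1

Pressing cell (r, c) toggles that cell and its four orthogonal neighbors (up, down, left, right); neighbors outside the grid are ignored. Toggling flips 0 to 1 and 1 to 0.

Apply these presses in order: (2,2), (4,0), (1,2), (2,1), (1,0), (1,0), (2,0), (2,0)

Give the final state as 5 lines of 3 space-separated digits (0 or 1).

After press 1 at (2,2):
1 0 0
0 0 1
1 1 1
0 1 0
1 0 1

After press 2 at (4,0):
1 0 0
0 0 1
1 1 1
1 1 0
0 1 1

After press 3 at (1,2):
1 0 1
0 1 0
1 1 0
1 1 0
0 1 1

After press 4 at (2,1):
1 0 1
0 0 0
0 0 1
1 0 0
0 1 1

After press 5 at (1,0):
0 0 1
1 1 0
1 0 1
1 0 0
0 1 1

After press 6 at (1,0):
1 0 1
0 0 0
0 0 1
1 0 0
0 1 1

After press 7 at (2,0):
1 0 1
1 0 0
1 1 1
0 0 0
0 1 1

After press 8 at (2,0):
1 0 1
0 0 0
0 0 1
1 0 0
0 1 1

Answer: 1 0 1
0 0 0
0 0 1
1 0 0
0 1 1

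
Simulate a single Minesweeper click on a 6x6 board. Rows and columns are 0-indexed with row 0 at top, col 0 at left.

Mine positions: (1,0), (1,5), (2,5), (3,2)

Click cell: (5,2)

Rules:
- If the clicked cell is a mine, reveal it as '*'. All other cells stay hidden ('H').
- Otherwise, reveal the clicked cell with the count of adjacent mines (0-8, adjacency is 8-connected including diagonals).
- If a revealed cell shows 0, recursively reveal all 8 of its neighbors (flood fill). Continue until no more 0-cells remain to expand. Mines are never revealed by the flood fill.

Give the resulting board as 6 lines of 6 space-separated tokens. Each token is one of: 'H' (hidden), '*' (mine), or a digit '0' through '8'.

H H H H H H
H H H H H H
1 2 H H H H
0 1 H 1 1 1
0 1 1 1 0 0
0 0 0 0 0 0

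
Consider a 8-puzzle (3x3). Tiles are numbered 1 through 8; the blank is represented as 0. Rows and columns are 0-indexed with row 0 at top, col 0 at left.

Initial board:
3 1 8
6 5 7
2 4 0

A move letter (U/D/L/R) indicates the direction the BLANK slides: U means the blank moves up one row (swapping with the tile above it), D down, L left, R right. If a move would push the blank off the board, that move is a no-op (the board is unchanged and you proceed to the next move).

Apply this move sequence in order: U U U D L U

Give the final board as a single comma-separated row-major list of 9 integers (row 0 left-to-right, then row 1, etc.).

After move 1 (U):
3 1 8
6 5 0
2 4 7

After move 2 (U):
3 1 0
6 5 8
2 4 7

After move 3 (U):
3 1 0
6 5 8
2 4 7

After move 4 (D):
3 1 8
6 5 0
2 4 7

After move 5 (L):
3 1 8
6 0 5
2 4 7

After move 6 (U):
3 0 8
6 1 5
2 4 7

Answer: 3, 0, 8, 6, 1, 5, 2, 4, 7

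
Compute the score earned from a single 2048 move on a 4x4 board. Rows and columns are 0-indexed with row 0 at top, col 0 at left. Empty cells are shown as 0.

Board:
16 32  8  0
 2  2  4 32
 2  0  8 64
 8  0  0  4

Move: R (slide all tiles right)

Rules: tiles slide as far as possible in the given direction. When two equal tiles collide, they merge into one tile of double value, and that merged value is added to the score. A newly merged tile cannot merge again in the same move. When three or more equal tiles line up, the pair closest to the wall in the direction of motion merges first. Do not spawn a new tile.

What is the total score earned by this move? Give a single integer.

Answer: 4

Derivation:
Slide right:
row 0: [16, 32, 8, 0] -> [0, 16, 32, 8]  score +0 (running 0)
row 1: [2, 2, 4, 32] -> [0, 4, 4, 32]  score +4 (running 4)
row 2: [2, 0, 8, 64] -> [0, 2, 8, 64]  score +0 (running 4)
row 3: [8, 0, 0, 4] -> [0, 0, 8, 4]  score +0 (running 4)
Board after move:
 0 16 32  8
 0  4  4 32
 0  2  8 64
 0  0  8  4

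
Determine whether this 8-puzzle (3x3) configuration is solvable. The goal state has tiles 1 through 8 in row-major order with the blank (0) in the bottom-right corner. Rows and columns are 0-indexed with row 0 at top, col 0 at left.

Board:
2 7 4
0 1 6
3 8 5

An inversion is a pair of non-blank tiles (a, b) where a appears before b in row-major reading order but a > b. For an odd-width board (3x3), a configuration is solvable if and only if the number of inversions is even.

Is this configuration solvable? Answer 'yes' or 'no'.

Inversions (pairs i<j in row-major order where tile[i] > tile[j] > 0): 11
11 is odd, so the puzzle is not solvable.

Answer: no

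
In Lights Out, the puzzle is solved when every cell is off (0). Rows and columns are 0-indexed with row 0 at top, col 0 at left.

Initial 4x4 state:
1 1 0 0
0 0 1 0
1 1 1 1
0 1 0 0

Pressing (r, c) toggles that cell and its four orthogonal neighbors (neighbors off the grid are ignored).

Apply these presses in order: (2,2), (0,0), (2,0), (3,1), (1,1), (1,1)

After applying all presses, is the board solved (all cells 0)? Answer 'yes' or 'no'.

After press 1 at (2,2):
1 1 0 0
0 0 0 0
1 0 0 0
0 1 1 0

After press 2 at (0,0):
0 0 0 0
1 0 0 0
1 0 0 0
0 1 1 0

After press 3 at (2,0):
0 0 0 0
0 0 0 0
0 1 0 0
1 1 1 0

After press 4 at (3,1):
0 0 0 0
0 0 0 0
0 0 0 0
0 0 0 0

After press 5 at (1,1):
0 1 0 0
1 1 1 0
0 1 0 0
0 0 0 0

After press 6 at (1,1):
0 0 0 0
0 0 0 0
0 0 0 0
0 0 0 0

Lights still on: 0

Answer: yes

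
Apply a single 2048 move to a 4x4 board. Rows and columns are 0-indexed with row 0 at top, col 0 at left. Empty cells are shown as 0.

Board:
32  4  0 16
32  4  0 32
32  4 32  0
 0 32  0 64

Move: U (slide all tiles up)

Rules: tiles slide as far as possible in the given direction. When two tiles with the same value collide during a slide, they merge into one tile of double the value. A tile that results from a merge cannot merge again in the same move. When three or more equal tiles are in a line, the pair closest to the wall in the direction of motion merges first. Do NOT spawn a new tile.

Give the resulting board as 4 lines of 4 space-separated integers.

Slide up:
col 0: [32, 32, 32, 0] -> [64, 32, 0, 0]
col 1: [4, 4, 4, 32] -> [8, 4, 32, 0]
col 2: [0, 0, 32, 0] -> [32, 0, 0, 0]
col 3: [16, 32, 0, 64] -> [16, 32, 64, 0]

Answer: 64  8 32 16
32  4  0 32
 0 32  0 64
 0  0  0  0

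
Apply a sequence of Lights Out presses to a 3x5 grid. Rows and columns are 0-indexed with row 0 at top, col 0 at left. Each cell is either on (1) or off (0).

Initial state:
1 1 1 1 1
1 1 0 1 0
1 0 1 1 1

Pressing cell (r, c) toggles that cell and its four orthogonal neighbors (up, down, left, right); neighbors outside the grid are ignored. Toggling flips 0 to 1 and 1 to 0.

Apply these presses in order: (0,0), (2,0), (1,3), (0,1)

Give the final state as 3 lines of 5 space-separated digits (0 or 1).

Answer: 1 1 0 0 1
1 0 1 0 1
0 1 1 0 1

Derivation:
After press 1 at (0,0):
0 0 1 1 1
0 1 0 1 0
1 0 1 1 1

After press 2 at (2,0):
0 0 1 1 1
1 1 0 1 0
0 1 1 1 1

After press 3 at (1,3):
0 0 1 0 1
1 1 1 0 1
0 1 1 0 1

After press 4 at (0,1):
1 1 0 0 1
1 0 1 0 1
0 1 1 0 1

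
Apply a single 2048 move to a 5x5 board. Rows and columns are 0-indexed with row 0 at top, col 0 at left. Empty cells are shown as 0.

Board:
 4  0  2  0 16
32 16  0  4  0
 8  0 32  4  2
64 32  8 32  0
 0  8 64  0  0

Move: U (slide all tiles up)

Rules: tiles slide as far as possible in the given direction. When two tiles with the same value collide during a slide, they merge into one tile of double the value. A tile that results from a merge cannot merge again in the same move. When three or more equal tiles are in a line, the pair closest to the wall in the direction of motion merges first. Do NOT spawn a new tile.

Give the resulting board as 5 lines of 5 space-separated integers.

Answer:  4 16  2  8 16
32 32 32 32  2
 8  8  8  0  0
64  0 64  0  0
 0  0  0  0  0

Derivation:
Slide up:
col 0: [4, 32, 8, 64, 0] -> [4, 32, 8, 64, 0]
col 1: [0, 16, 0, 32, 8] -> [16, 32, 8, 0, 0]
col 2: [2, 0, 32, 8, 64] -> [2, 32, 8, 64, 0]
col 3: [0, 4, 4, 32, 0] -> [8, 32, 0, 0, 0]
col 4: [16, 0, 2, 0, 0] -> [16, 2, 0, 0, 0]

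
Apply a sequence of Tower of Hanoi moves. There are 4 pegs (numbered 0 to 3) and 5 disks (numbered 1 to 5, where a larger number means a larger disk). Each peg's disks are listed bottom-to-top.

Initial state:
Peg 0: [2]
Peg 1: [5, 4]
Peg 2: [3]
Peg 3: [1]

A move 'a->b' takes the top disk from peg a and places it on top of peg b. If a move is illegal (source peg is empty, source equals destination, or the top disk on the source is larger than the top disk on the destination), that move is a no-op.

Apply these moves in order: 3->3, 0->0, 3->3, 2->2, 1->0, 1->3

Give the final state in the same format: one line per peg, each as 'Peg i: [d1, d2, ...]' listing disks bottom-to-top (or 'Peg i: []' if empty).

Answer: Peg 0: [2]
Peg 1: [5, 4]
Peg 2: [3]
Peg 3: [1]

Derivation:
After move 1 (3->3):
Peg 0: [2]
Peg 1: [5, 4]
Peg 2: [3]
Peg 3: [1]

After move 2 (0->0):
Peg 0: [2]
Peg 1: [5, 4]
Peg 2: [3]
Peg 3: [1]

After move 3 (3->3):
Peg 0: [2]
Peg 1: [5, 4]
Peg 2: [3]
Peg 3: [1]

After move 4 (2->2):
Peg 0: [2]
Peg 1: [5, 4]
Peg 2: [3]
Peg 3: [1]

After move 5 (1->0):
Peg 0: [2]
Peg 1: [5, 4]
Peg 2: [3]
Peg 3: [1]

After move 6 (1->3):
Peg 0: [2]
Peg 1: [5, 4]
Peg 2: [3]
Peg 3: [1]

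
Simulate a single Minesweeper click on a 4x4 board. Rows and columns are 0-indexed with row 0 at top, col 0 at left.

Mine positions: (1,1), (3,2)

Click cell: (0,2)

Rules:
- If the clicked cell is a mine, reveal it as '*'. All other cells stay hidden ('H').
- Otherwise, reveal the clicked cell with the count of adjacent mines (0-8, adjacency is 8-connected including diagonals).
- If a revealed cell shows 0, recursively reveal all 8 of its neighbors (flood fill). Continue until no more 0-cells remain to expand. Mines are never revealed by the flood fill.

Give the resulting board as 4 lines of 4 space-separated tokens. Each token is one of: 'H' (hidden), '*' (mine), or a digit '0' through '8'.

H H 1 H
H H H H
H H H H
H H H H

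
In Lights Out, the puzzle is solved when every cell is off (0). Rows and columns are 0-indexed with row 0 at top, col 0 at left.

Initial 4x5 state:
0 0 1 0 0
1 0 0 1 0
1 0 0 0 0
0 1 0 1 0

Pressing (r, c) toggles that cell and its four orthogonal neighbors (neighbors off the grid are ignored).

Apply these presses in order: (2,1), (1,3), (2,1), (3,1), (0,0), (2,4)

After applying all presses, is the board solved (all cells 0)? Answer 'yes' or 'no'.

Answer: no

Derivation:
After press 1 at (2,1):
0 0 1 0 0
1 1 0 1 0
0 1 1 0 0
0 0 0 1 0

After press 2 at (1,3):
0 0 1 1 0
1 1 1 0 1
0 1 1 1 0
0 0 0 1 0

After press 3 at (2,1):
0 0 1 1 0
1 0 1 0 1
1 0 0 1 0
0 1 0 1 0

After press 4 at (3,1):
0 0 1 1 0
1 0 1 0 1
1 1 0 1 0
1 0 1 1 0

After press 5 at (0,0):
1 1 1 1 0
0 0 1 0 1
1 1 0 1 0
1 0 1 1 0

After press 6 at (2,4):
1 1 1 1 0
0 0 1 0 0
1 1 0 0 1
1 0 1 1 1

Lights still on: 12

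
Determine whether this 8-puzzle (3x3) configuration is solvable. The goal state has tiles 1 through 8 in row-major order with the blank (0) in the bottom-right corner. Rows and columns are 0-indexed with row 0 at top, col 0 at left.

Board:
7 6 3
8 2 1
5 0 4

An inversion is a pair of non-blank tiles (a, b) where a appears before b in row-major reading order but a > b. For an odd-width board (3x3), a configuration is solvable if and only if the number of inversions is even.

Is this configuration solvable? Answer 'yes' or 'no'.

Answer: no

Derivation:
Inversions (pairs i<j in row-major order where tile[i] > tile[j] > 0): 19
19 is odd, so the puzzle is not solvable.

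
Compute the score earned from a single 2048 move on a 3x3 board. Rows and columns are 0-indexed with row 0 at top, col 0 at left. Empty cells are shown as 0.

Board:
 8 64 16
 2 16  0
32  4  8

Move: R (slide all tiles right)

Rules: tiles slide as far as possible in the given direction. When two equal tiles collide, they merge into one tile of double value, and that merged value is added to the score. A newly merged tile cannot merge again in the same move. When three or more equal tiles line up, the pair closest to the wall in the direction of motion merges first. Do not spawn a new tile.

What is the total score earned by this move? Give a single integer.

Slide right:
row 0: [8, 64, 16] -> [8, 64, 16]  score +0 (running 0)
row 1: [2, 16, 0] -> [0, 2, 16]  score +0 (running 0)
row 2: [32, 4, 8] -> [32, 4, 8]  score +0 (running 0)
Board after move:
 8 64 16
 0  2 16
32  4  8

Answer: 0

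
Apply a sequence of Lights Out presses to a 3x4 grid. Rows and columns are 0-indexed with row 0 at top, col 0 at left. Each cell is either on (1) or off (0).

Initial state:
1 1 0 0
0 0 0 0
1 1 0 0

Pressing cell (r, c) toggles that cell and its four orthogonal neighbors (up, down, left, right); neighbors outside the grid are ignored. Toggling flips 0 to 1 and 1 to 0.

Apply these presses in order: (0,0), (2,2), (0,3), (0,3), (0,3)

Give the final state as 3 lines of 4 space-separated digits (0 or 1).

Answer: 0 0 1 1
1 0 1 1
1 0 1 1

Derivation:
After press 1 at (0,0):
0 0 0 0
1 0 0 0
1 1 0 0

After press 2 at (2,2):
0 0 0 0
1 0 1 0
1 0 1 1

After press 3 at (0,3):
0 0 1 1
1 0 1 1
1 0 1 1

After press 4 at (0,3):
0 0 0 0
1 0 1 0
1 0 1 1

After press 5 at (0,3):
0 0 1 1
1 0 1 1
1 0 1 1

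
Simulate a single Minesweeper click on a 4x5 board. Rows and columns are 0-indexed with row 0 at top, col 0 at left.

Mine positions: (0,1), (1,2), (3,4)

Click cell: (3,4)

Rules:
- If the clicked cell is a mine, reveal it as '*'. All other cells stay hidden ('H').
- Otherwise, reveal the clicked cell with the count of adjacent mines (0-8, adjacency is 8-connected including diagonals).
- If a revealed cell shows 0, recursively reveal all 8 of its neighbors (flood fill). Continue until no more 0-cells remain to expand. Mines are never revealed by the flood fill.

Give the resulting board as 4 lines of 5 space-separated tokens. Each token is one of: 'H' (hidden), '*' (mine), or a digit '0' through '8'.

H H H H H
H H H H H
H H H H H
H H H H *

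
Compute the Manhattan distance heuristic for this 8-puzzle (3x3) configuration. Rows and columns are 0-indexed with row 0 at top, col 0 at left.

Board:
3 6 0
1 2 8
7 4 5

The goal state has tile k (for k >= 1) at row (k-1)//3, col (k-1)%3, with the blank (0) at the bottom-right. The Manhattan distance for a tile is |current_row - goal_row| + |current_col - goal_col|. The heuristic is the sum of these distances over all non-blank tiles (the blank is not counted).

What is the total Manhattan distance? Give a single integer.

Tile 3: (0,0)->(0,2) = 2
Tile 6: (0,1)->(1,2) = 2
Tile 1: (1,0)->(0,0) = 1
Tile 2: (1,1)->(0,1) = 1
Tile 8: (1,2)->(2,1) = 2
Tile 7: (2,0)->(2,0) = 0
Tile 4: (2,1)->(1,0) = 2
Tile 5: (2,2)->(1,1) = 2
Sum: 2 + 2 + 1 + 1 + 2 + 0 + 2 + 2 = 12

Answer: 12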